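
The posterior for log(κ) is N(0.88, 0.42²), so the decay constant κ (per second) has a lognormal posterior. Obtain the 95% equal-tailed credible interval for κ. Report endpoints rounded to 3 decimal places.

On the log scale the 95% interval is 0.88 ± 1.960 × 0.42 = [0.0568, 1.7032].
Exponentiate: [e^0.0568, e^1.7032] = [1.058, 5.491].

[1.058, 5.491]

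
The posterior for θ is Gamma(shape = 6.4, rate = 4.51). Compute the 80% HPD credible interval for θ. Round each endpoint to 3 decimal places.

The posterior is unimodal and skewed, so the HPD interval has equal density at both endpoints and is the shortest 80% interval.
Solving f(0.646) = f(1.998) with F(1.998) − F(0.646) = 0.80 gives [0.646, 1.998].
For comparison, the equal-tailed interval is [0.764, 2.169]; the HPD is narrower and shifted toward the mode.

[0.646, 1.998]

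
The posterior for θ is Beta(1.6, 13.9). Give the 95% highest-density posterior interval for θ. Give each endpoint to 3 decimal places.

The posterior is unimodal and skewed, so the HPD interval has equal density at both endpoints and is the shortest 95% interval.
Solving f(0.001) = f(0.250) with F(0.250) − F(0.001) = 0.95 gives [0.001, 0.250].
For comparison, the equal-tailed interval is [0.009, 0.290]; the HPD is narrower and shifted toward the mode.

[0.001, 0.250]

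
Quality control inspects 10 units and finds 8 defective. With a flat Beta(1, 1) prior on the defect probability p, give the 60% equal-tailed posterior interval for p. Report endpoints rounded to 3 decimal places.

Posterior: Beta(1+8, 1+2) = Beta(9, 3).
Equal-tailed 60% interval: the 0.2 and 0.8 quantiles of Beta(9, 3).
Posterior mean ≈ 0.750, SD ≈ 0.120; a Normal approximation gives roughly [0.649, 0.851].
Exact: F⁻¹(0.2) = 0.650; F⁻¹(0.8) = 0.857.

[0.650, 0.857]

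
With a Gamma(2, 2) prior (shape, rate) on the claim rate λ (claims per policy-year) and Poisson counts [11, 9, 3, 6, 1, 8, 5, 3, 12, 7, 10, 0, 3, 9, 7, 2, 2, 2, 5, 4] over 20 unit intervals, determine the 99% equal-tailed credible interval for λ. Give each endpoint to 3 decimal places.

[3.897, 6.364]

Posterior: Gamma(2+109, 2+20) = Gamma(111, 22) (shape, rate).
Equal-tailed 99% interval: Gamma(111, 22) quantiles at 0.005 and 0.995.
Posterior mean ≈ 5.045, SD ≈ 0.479; a Normal approximation gives roughly [3.812, 6.279].
Exact: lower = 3.897; upper = 6.364.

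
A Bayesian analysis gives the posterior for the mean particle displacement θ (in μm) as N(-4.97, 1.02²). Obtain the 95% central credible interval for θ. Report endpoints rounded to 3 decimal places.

[-6.969, -2.971]

The posterior is symmetric, so the 95% equal-tailed interval is θ = -4.97 ± z·1.02 with z = 1.960.
Half-width: 1.960 × 1.02 = 1.999.
-4.97 − 1.999 = -6.969; -4.97 + 1.999 = -2.971.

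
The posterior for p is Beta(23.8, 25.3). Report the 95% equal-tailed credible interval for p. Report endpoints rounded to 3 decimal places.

Posterior: Beta(23.8, 25.3).
Equal-tailed 95% interval: the 0.025 and 0.975 quantiles of Beta(23.8, 25.3).
Posterior mean ≈ 0.485, SD ≈ 0.071; a Normal approximation gives roughly [0.346, 0.623].
Exact: F⁻¹(0.025) = 0.348; F⁻¹(0.975) = 0.623.

[0.348, 0.623]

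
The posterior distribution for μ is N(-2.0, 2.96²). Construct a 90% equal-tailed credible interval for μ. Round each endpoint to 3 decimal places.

[-6.869, 2.869]

The posterior is symmetric, so the 90% equal-tailed interval is μ = -2.0 ± z·2.96 with z = 1.645.
Half-width: 1.645 × 2.96 = 4.869.
-2.0 − 4.869 = -6.869; -2.0 + 4.869 = 2.869.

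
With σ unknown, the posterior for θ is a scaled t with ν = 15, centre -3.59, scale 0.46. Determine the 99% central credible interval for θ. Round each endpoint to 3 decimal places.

[-4.945, -2.235]

The t_15 distribution is symmetric; the 99% interval is -3.59 ± t·0.46 with t_{0.995,15} = 2.947.
Half-width: 2.947 × 0.46 = 1.355.
-3.59 − 1.355 = -4.945; -3.59 + 1.355 = -2.235.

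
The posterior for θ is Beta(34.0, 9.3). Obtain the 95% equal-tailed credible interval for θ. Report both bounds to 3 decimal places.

Posterior: Beta(34.0, 9.3).
Equal-tailed 95% interval: the 0.025 and 0.975 quantiles of Beta(34.0, 9.3).
Posterior mean ≈ 0.785, SD ≈ 0.062; a Normal approximation gives roughly [0.664, 0.906].
Exact: F⁻¹(0.025) = 0.653; F⁻¹(0.975) = 0.893.

[0.653, 0.893]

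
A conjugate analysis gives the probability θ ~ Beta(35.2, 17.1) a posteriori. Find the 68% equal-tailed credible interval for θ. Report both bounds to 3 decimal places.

[0.609, 0.737]

Posterior: Beta(35.2, 17.1).
Equal-tailed 68% interval: the 0.16 and 0.84 quantiles of Beta(35.2, 17.1).
Posterior mean ≈ 0.673, SD ≈ 0.064; a Normal approximation gives roughly [0.609, 0.737].
Exact: F⁻¹(0.16) = 0.609; F⁻¹(0.84) = 0.737.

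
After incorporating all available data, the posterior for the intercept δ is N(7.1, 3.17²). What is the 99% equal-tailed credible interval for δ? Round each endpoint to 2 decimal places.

[-1.07, 15.27]

The posterior is symmetric, so the 99% equal-tailed interval is δ = 7.1 ± z·3.17 with z = 2.576.
Half-width: 2.576 × 3.17 = 8.17.
7.1 − 8.17 = -1.07; 7.1 + 8.17 = 15.27.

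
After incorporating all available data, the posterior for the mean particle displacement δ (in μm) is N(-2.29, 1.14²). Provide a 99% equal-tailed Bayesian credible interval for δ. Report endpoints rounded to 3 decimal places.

The posterior is symmetric, so the 99% equal-tailed interval is δ = -2.29 ± z·1.14 with z = 2.576.
Half-width: 2.576 × 1.14 = 2.936.
-2.29 − 2.936 = -5.226; -2.29 + 2.936 = 0.646.

[-5.226, 0.646]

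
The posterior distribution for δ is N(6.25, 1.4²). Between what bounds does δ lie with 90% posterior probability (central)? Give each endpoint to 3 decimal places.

The posterior is symmetric, so the 90% equal-tailed interval is δ = 6.25 ± z·1.4 with z = 1.645.
Half-width: 1.645 × 1.4 = 2.303.
6.25 − 2.303 = 3.947; 6.25 + 2.303 = 8.553.

[3.947, 8.553]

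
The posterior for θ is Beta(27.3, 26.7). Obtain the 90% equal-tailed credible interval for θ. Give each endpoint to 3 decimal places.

Posterior: Beta(27.3, 26.7).
Equal-tailed 90% interval: the 0.05 and 0.95 quantiles of Beta(27.3, 26.7).
Posterior mean ≈ 0.506, SD ≈ 0.067; a Normal approximation gives roughly [0.395, 0.616].
Exact: F⁻¹(0.05) = 0.394; F⁻¹(0.95) = 0.616.

[0.394, 0.616]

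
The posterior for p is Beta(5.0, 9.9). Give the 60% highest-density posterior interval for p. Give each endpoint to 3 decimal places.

[0.214, 0.418]

The posterior is unimodal and skewed, so the HPD interval has equal density at both endpoints and is the shortest 60% interval.
Solving f(0.214) = f(0.418) with F(0.418) − F(0.214) = 0.60 gives [0.214, 0.418].
For comparison, the equal-tailed interval is [0.231, 0.436]; the HPD is narrower and shifted toward the mode.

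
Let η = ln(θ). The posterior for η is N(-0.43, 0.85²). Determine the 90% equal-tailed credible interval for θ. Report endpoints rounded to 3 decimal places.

[0.161, 2.633]

On the log scale the 90% interval is -0.43 ± 1.645 × 0.85 = [-1.8281, 0.9681].
Exponentiate: [e^-1.8281, e^0.9681] = [0.161, 2.633].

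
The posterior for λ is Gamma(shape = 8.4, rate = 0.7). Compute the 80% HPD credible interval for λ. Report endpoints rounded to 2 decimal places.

[6.30, 16.44]

The posterior is unimodal and skewed, so the HPD interval has equal density at both endpoints and is the shortest 80% interval.
Solving f(6.30) = f(16.44) with F(16.44) − F(6.30) = 0.80 gives [6.30, 16.44].
For comparison, the equal-tailed interval is [7.09, 17.52]; the HPD is narrower and shifted toward the mode.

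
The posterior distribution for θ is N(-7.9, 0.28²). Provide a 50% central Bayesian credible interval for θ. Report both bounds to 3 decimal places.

[-8.089, -7.711]

The posterior is symmetric, so the 50% equal-tailed interval is θ = -7.9 ± z·0.28 with z = 0.674.
Half-width: 0.674 × 0.28 = 0.189.
-7.9 − 0.189 = -8.089; -7.9 + 0.189 = -7.711.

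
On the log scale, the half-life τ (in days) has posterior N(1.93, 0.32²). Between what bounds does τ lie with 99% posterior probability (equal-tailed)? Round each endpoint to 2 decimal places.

On the log scale the 99% interval is 1.93 ± 2.576 × 0.32 = [1.1057, 2.7543].
Exponentiate: [e^1.1057, e^2.7543] = [3.02, 15.71].

[3.02, 15.71]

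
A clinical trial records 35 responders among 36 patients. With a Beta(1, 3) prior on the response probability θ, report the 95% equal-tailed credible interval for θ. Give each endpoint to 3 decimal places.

Posterior: Beta(1+35, 3+1) = Beta(36, 4).
Equal-tailed 95% interval: the 0.025 and 0.975 quantiles of Beta(36, 4).
Posterior mean ≈ 0.900, SD ≈ 0.047; a Normal approximation gives roughly [0.808, 0.992].
Exact: F⁻¹(0.025) = 0.791; F⁻¹(0.975) = 0.971.

[0.791, 0.971]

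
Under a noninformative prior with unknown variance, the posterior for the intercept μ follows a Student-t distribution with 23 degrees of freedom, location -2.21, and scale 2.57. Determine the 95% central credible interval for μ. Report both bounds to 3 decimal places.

The t_23 distribution is symmetric; the 95% interval is -2.21 ± t·2.57 with t_{0.975,23} = 2.069.
Half-width: 2.069 × 2.57 = 5.316.
-2.21 − 5.316 = -7.526; -2.21 + 5.316 = 3.106.

[-7.526, 3.106]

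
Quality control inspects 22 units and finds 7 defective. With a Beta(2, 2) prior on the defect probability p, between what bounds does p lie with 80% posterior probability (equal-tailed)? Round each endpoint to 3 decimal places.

Posterior: Beta(2+7, 2+15) = Beta(9, 17).
Equal-tailed 80% interval: the 0.1 and 0.9 quantiles of Beta(9, 17).
Posterior mean ≈ 0.346, SD ≈ 0.092; a Normal approximation gives roughly [0.229, 0.463].
Exact: F⁻¹(0.1) = 0.230; F⁻¹(0.9) = 0.467.

[0.230, 0.467]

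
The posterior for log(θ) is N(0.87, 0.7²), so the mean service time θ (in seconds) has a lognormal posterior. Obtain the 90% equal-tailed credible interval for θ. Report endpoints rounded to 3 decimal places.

On the log scale the 90% interval is 0.87 ± 1.645 × 0.7 = [-0.2814, 2.0214].
Exponentiate: [e^-0.2814, e^2.0214] = [0.755, 7.549].

[0.755, 7.549]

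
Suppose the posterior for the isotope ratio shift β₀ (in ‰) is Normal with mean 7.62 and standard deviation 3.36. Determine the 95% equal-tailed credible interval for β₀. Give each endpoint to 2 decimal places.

[1.03, 14.21]

The posterior is symmetric, so the 95% equal-tailed interval is β₀ = 7.62 ± z·3.36 with z = 1.960.
Half-width: 1.960 × 3.36 = 6.59.
7.62 − 6.59 = 1.03; 7.62 + 6.59 = 14.21.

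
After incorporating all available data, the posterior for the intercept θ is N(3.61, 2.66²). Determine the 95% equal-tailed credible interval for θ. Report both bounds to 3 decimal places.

The posterior is symmetric, so the 95% equal-tailed interval is θ = 3.61 ± z·2.66 with z = 1.960.
Half-width: 1.960 × 2.66 = 5.214.
3.61 − 5.214 = -1.604; 3.61 + 5.214 = 8.824.

[-1.604, 8.824]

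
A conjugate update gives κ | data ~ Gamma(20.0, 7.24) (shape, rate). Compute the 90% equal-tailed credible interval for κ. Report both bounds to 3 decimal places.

Posterior: Gamma(shape 20.0, rate 7.24).
Equal-tailed 90% interval: Gamma(20.0, 7.24) quantiles at 0.05 and 0.95.
Posterior mean ≈ 2.762, SD ≈ 0.618; a Normal approximation gives roughly [1.746, 3.778].
Exact: lower = 1.831; upper = 3.851.

[1.831, 3.851]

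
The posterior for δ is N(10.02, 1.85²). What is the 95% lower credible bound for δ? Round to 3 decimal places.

Need L with P(δ ≥ L) = 0.95: L = 10.02 − z_{0.05}·1.85.
z = 1.645; L = 10.02 − 1.645 × 1.85 = 6.977.

6.977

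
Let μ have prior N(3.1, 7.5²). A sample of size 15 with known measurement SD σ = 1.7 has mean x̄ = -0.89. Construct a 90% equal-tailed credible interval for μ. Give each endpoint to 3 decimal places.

[-1.597, -0.156]

Posterior precision = 1/7.5² + 15/1.7² = 0.0178 + 5.1903 = 5.2081, so posterior SD = 0.4382.
Posterior mean = (3.1/7.5² + 15·-0.89/1.7²) / 5.2081 = -0.8764.
Interval: -0.8764 ± 1.645 × 0.4382 → [-1.597, -0.156].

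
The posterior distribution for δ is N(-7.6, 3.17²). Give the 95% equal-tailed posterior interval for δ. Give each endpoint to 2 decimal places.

[-13.81, -1.39]

The posterior is symmetric, so the 95% equal-tailed interval is δ = -7.6 ± z·3.17 with z = 1.960.
Half-width: 1.960 × 3.17 = 6.21.
-7.6 − 6.21 = -13.81; -7.6 + 6.21 = -1.39.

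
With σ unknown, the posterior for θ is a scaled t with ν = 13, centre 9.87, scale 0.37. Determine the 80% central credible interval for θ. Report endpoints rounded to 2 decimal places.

[9.37, 10.37]

The t_13 distribution is symmetric; the 80% interval is 9.87 ± t·0.37 with t_{0.9,13} = 1.350.
Half-width: 1.350 × 0.37 = 0.50.
9.87 − 0.50 = 9.37; 9.87 + 0.50 = 10.37.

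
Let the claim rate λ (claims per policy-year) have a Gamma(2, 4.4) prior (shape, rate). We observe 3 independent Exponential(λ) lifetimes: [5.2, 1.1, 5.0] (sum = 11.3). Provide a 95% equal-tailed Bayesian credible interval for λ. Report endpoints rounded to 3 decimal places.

Posterior: Gamma(2+3, 4.4+11.3) = Gamma(5, 15.7) (shape, rate).
Equal-tailed 95% interval: Gamma(5, 15.7) quantiles at 0.025 and 0.975.
Posterior mean ≈ 0.318, SD ≈ 0.142; a Normal approximation gives roughly [0.039, 0.598].
Exact: lower = 0.103; upper = 0.652.

[0.103, 0.652]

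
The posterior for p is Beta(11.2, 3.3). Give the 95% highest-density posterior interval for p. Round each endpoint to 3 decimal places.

The posterior is unimodal and skewed, so the HPD interval has equal density at both endpoints and is the shortest 95% interval.
Solving f(0.564) = f(0.958) with F(0.958) − F(0.564) = 0.95 gives [0.564, 0.958].
For comparison, the equal-tailed interval is [0.534, 0.941]; the HPD is narrower and shifted toward the mode.

[0.564, 0.958]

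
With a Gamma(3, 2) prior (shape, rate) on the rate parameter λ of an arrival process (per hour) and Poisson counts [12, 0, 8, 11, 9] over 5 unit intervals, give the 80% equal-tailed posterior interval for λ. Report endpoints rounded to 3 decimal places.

[4.977, 7.370]

Posterior: Gamma(3+40, 2+5) = Gamma(43, 7) (shape, rate).
Equal-tailed 80% interval: Gamma(43, 7) quantiles at 0.1 and 0.9.
Posterior mean ≈ 6.143, SD ≈ 0.937; a Normal approximation gives roughly [4.942, 7.343].
Exact: lower = 4.977; upper = 7.370.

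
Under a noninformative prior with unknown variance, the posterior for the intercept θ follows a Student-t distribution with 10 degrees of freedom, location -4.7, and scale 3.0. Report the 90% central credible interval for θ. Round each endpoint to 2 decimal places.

[-10.14, 0.74]

The t_10 distribution is symmetric; the 90% interval is -4.7 ± t·3.0 with t_{0.95,10} = 1.812.
Half-width: 1.812 × 3.0 = 5.44.
-4.7 − 5.44 = -10.14; -4.7 + 5.44 = 0.74.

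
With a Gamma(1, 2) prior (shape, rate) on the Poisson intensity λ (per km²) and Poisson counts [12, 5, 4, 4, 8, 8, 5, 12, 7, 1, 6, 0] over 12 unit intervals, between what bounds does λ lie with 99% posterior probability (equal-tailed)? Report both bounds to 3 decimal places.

[3.776, 6.920]

Posterior: Gamma(1+72, 2+12) = Gamma(73, 14) (shape, rate).
Equal-tailed 99% interval: Gamma(73, 14) quantiles at 0.005 and 0.995.
Posterior mean ≈ 5.214, SD ≈ 0.610; a Normal approximation gives roughly [3.642, 6.786].
Exact: lower = 3.776; upper = 6.920.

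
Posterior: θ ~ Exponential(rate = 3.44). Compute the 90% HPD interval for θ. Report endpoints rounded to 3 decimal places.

[0.000, 0.669]

The exponential density is strictly decreasing on [0, ∞), so the HPD interval is anchored at 0: [0, q] with P(θ ≤ q) = 0.90.
q = −ln(1 − 0.90) / 3.44 = 2.3026 / 3.44 = 0.669.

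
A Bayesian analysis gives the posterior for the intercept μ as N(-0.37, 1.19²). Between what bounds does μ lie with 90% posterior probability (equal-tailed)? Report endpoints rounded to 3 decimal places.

[-2.327, 1.587]

The posterior is symmetric, so the 90% equal-tailed interval is μ = -0.37 ± z·1.19 with z = 1.645.
Half-width: 1.645 × 1.19 = 1.957.
-0.37 − 1.957 = -2.327; -0.37 + 1.957 = 1.587.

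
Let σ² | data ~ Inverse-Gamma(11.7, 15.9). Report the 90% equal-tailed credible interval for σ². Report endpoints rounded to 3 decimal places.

[0.892, 2.374]

Inverse-Gamma(11.7, 15.9) quantiles: F⁻¹(0.05) and F⁻¹(0.95).
Equivalently, 1/σ² ~ Gamma(11.7, rate = 15.9); invert its 0.95 and 0.05 quantiles.
Posterior mean ≈ 1.486, SD ≈ 0.477; a Normal approximation gives roughly [0.701, 2.271].
Exact: lower = 0.892; upper = 2.374.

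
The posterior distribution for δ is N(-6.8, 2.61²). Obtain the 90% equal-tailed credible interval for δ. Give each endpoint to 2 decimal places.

[-11.09, -2.51]

The posterior is symmetric, so the 90% equal-tailed interval is δ = -6.8 ± z·2.61 with z = 1.645.
Half-width: 1.645 × 2.61 = 4.29.
-6.8 − 4.29 = -11.09; -6.8 + 4.29 = -2.51.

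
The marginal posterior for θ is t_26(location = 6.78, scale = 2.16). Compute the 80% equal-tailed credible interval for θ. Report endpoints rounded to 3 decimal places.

[3.940, 9.620]

The t_26 distribution is symmetric; the 80% interval is 6.78 ± t·2.16 with t_{0.9,26} = 1.315.
Half-width: 1.315 × 2.16 = 2.840.
6.78 − 2.840 = 3.940; 6.78 + 2.840 = 9.620.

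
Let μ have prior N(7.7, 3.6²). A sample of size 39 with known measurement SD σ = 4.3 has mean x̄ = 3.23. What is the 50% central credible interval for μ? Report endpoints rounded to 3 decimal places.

Posterior precision = 1/3.6² + 39/4.3² = 0.0772 + 2.1092 = 2.1864, so posterior SD = 0.6763.
Posterior mean = (7.7/3.6² + 39·3.23/4.3²) / 2.1864 = 3.3878.
Interval: 3.3878 ± 0.674 × 0.6763 → [2.932, 3.844].

[2.932, 3.844]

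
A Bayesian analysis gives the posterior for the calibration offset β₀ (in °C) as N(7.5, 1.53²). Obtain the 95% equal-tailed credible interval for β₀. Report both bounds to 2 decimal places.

[4.50, 10.50]

The posterior is symmetric, so the 95% equal-tailed interval is β₀ = 7.5 ± z·1.53 with z = 1.960.
Half-width: 1.960 × 1.53 = 3.00.
7.5 − 3.00 = 4.50; 7.5 + 3.00 = 10.50.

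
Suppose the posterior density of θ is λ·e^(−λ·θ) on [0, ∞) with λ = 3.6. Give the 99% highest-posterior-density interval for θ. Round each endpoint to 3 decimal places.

The exponential density is strictly decreasing on [0, ∞), so the HPD interval is anchored at 0: [0, q] with P(θ ≤ q) = 0.99.
q = −ln(1 − 0.99) / 3.6 = 4.6052 / 3.6 = 1.279.

[0.000, 1.279]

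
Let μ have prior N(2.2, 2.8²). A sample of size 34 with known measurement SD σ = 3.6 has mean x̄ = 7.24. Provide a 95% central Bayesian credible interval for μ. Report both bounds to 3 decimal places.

[5.825, 8.188]

Posterior precision = 1/2.8² + 34/3.6² = 0.1276 + 2.6235 = 2.7510, so posterior SD = 0.6029.
Posterior mean = (2.2/2.8² + 34·7.24/3.6²) / 2.7510 = 7.0063.
Interval: 7.0063 ± 1.960 × 0.6029 → [5.825, 8.188].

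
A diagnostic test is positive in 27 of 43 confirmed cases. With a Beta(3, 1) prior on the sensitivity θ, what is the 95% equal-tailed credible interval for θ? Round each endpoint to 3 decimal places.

Posterior: Beta(3+27, 1+16) = Beta(30, 17).
Equal-tailed 95% interval: the 0.025 and 0.975 quantiles of Beta(30, 17).
Posterior mean ≈ 0.638, SD ≈ 0.069; a Normal approximation gives roughly [0.502, 0.774].
Exact: F⁻¹(0.025) = 0.498; F⁻¹(0.975) = 0.768.

[0.498, 0.768]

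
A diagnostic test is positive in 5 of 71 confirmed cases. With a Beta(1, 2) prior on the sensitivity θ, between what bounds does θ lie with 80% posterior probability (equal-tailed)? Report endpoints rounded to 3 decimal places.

[0.044, 0.123]

Posterior: Beta(1+5, 2+66) = Beta(6, 68).
Equal-tailed 80% interval: the 0.1 and 0.9 quantiles of Beta(6, 68).
Posterior mean ≈ 0.081, SD ≈ 0.032; a Normal approximation gives roughly [0.041, 0.121].
Exact: F⁻¹(0.1) = 0.044; F⁻¹(0.9) = 0.123.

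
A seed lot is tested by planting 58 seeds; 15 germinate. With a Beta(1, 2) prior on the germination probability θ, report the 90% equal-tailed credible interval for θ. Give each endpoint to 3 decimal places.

[0.175, 0.359]

Posterior: Beta(1+15, 2+43) = Beta(16, 45).
Equal-tailed 90% interval: the 0.05 and 0.95 quantiles of Beta(16, 45).
Posterior mean ≈ 0.262, SD ≈ 0.056; a Normal approximation gives roughly [0.170, 0.354].
Exact: F⁻¹(0.05) = 0.175; F⁻¹(0.95) = 0.359.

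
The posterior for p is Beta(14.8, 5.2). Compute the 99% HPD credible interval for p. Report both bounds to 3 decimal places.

[0.479, 0.944]

The posterior is unimodal and skewed, so the HPD interval has equal density at both endpoints and is the shortest 99% interval.
Solving f(0.479) = f(0.944) with F(0.944) − F(0.479) = 0.99 gives [0.479, 0.944].
For comparison, the equal-tailed interval is [0.462, 0.933]; the HPD is narrower and shifted toward the mode.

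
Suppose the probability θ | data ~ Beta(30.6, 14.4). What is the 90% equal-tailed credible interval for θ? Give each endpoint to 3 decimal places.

[0.562, 0.789]

Posterior: Beta(30.6, 14.4).
Equal-tailed 90% interval: the 0.05 and 0.95 quantiles of Beta(30.6, 14.4).
Posterior mean ≈ 0.680, SD ≈ 0.069; a Normal approximation gives roughly [0.567, 0.793].
Exact: F⁻¹(0.05) = 0.562; F⁻¹(0.95) = 0.789.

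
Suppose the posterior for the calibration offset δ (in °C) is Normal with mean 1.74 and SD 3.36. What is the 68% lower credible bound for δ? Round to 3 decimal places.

0.169

Need L with P(δ ≥ L) = 0.68: L = 1.74 − z_{0.32}·3.36.
z = 0.468; L = 1.74 − 0.468 × 3.36 = 0.169.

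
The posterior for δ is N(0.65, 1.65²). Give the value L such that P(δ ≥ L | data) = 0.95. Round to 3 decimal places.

-2.064

Need L with P(δ ≥ L) = 0.95: L = 0.65 − z_{0.05}·1.65.
z = 1.645; L = 0.65 − 1.645 × 1.65 = -2.064.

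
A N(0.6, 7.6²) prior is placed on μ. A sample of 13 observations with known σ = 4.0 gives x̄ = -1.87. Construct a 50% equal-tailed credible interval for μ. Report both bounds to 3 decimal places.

[-2.559, -1.078]

Posterior precision = 1/7.6² + 13/4.0² = 0.0173 + 0.8125 = 0.8298, so posterior SD = 1.0978.
Posterior mean = (0.6/7.6² + 13·-1.87/4.0²) / 0.8298 = -1.8185.
Interval: -1.8185 ± 0.674 × 1.0978 → [-2.559, -1.078].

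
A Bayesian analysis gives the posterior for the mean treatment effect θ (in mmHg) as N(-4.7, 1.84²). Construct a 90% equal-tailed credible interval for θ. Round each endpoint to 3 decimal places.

The posterior is symmetric, so the 90% equal-tailed interval is θ = -4.7 ± z·1.84 with z = 1.645.
Half-width: 1.645 × 1.84 = 3.027.
-4.7 − 3.027 = -7.727; -4.7 + 3.027 = -1.673.

[-7.727, -1.673]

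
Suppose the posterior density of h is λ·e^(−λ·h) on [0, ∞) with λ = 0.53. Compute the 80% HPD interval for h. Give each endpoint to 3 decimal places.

[0.000, 3.037]

The exponential density is strictly decreasing on [0, ∞), so the HPD interval is anchored at 0: [0, q] with P(h ≤ q) = 0.80.
q = −ln(1 − 0.80) / 0.53 = 1.6094 / 0.53 = 3.037.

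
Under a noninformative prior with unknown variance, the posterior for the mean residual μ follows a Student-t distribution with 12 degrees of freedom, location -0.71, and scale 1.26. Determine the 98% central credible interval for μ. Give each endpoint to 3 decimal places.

The t_12 distribution is symmetric; the 98% interval is -0.71 ± t·1.26 with t_{0.99,12} = 2.681.
Half-width: 2.681 × 1.26 = 3.378.
-0.71 − 3.378 = -4.088; -0.71 + 3.378 = 2.668.

[-4.088, 2.668]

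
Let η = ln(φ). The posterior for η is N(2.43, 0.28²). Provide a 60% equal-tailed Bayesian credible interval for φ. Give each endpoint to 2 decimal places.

On the log scale the 60% interval is 2.43 ± 0.842 × 0.28 = [2.1943, 2.6657].
Exponentiate: [e^2.1943, e^2.6657] = [8.97, 14.38].

[8.97, 14.38]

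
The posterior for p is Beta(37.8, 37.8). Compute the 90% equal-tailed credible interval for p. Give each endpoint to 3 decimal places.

Posterior: Beta(37.8, 37.8).
Equal-tailed 90% interval: the 0.05 and 0.95 quantiles of Beta(37.8, 37.8).
Posterior mean ≈ 0.500, SD ≈ 0.057; a Normal approximation gives roughly [0.406, 0.594].
Exact: F⁻¹(0.05) = 0.406; F⁻¹(0.95) = 0.594.

[0.406, 0.594]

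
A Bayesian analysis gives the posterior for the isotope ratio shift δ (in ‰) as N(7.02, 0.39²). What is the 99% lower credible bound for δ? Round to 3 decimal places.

Need L with P(δ ≥ L) = 0.99: L = 7.02 − z_{0.01}·0.39.
z = 2.326; L = 7.02 − 2.326 × 0.39 = 6.113.

6.113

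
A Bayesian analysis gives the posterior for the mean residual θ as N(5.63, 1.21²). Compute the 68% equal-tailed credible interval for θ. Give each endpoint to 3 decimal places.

The posterior is symmetric, so the 68% equal-tailed interval is θ = 5.63 ± z·1.21 with z = 0.994.
Half-width: 0.994 × 1.21 = 1.203.
5.63 − 1.203 = 4.427; 5.63 + 1.203 = 6.833.

[4.427, 6.833]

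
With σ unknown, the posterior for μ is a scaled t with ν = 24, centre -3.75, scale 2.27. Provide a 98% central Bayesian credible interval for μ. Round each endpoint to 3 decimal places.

The t_24 distribution is symmetric; the 98% interval is -3.75 ± t·2.27 with t_{0.99,24} = 2.492.
Half-width: 2.492 × 2.27 = 5.657.
-3.75 − 5.657 = -9.407; -3.75 + 5.657 = 1.907.

[-9.407, 1.907]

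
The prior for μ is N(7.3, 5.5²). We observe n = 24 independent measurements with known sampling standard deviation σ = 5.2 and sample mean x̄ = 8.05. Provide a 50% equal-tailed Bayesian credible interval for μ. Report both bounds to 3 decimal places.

[7.320, 8.726]

Posterior precision = 1/5.5² + 24/5.2² = 0.0331 + 0.8876 = 0.9206, so posterior SD = 1.0422.
Posterior mean = (7.3/5.5² + 24·8.05/5.2²) / 0.9206 = 8.0231.
Interval: 8.0231 ± 0.674 × 1.0422 → [7.320, 8.726].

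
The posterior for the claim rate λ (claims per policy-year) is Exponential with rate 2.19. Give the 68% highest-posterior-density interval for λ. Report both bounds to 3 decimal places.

The exponential density is strictly decreasing on [0, ∞), so the HPD interval is anchored at 0: [0, q] with P(λ ≤ q) = 0.68.
q = −ln(1 − 0.68) / 2.19 = 1.1394 / 2.19 = 0.520.

[0.000, 0.520]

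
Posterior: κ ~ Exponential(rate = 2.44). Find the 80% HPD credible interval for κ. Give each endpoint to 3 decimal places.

The exponential density is strictly decreasing on [0, ∞), so the HPD interval is anchored at 0: [0, q] with P(κ ≤ q) = 0.80.
q = −ln(1 − 0.80) / 2.44 = 1.6094 / 2.44 = 0.660.

[0.000, 0.660]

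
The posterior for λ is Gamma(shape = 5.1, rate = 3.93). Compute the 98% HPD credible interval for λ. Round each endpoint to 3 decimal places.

The posterior is unimodal and skewed, so the HPD interval has equal density at both endpoints and is the shortest 98% interval.
Solving f(0.244) = f(2.783) with F(2.783) − F(0.244) = 0.98 gives [0.244, 2.783].
For comparison, the equal-tailed interval is [0.338, 2.992]; the HPD is narrower and shifted toward the mode.

[0.244, 2.783]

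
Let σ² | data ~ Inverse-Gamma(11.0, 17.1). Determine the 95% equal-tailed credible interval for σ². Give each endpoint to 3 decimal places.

[0.930, 3.114]

Inverse-Gamma(11.0, 17.1) quantiles: F⁻¹(0.025) and F⁻¹(0.975).
Equivalently, 1/σ² ~ Gamma(11.0, rate = 17.1); invert its 0.975 and 0.025 quantiles.
Posterior mean ≈ 1.710, SD ≈ 0.570; a Normal approximation gives roughly [0.593, 2.827].
Exact: lower = 0.930; upper = 3.114.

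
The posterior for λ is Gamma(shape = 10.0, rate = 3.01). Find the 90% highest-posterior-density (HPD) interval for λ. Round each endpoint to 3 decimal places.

[1.626, 4.963]

The posterior is unimodal and skewed, so the HPD interval has equal density at both endpoints and is the shortest 90% interval.
Solving f(1.626) = f(4.963) with F(4.963) − F(1.626) = 0.90 gives [1.626, 4.963].
For comparison, the equal-tailed interval is [1.802, 5.218]; the HPD is narrower and shifted toward the mode.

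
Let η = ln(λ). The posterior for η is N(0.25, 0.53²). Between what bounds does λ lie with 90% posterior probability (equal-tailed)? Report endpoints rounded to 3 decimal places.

On the log scale the 90% interval is 0.25 ± 1.645 × 0.53 = [-0.6218, 1.1218].
Exponentiate: [e^-0.6218, e^1.1218] = [0.537, 3.070].

[0.537, 3.070]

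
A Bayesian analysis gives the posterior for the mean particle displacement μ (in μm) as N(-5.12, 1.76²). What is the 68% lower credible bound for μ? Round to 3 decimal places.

-5.943

Need L with P(μ ≥ L) = 0.68: L = -5.12 − z_{0.32}·1.76.
z = 0.468; L = -5.12 − 0.468 × 1.76 = -5.943.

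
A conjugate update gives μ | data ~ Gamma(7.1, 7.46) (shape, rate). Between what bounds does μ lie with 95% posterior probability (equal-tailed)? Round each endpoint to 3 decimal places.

[0.386, 1.769]

Posterior: Gamma(shape 7.1, rate 7.46).
Equal-tailed 95% interval: Gamma(7.1, 7.46) quantiles at 0.025 and 0.975.
Posterior mean ≈ 0.952, SD ≈ 0.357; a Normal approximation gives roughly [0.252, 1.652].
Exact: lower = 0.386; upper = 1.769.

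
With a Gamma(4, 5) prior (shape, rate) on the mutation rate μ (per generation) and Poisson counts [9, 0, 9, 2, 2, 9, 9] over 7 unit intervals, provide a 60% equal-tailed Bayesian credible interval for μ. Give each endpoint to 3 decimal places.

[3.195, 4.122]

Posterior: Gamma(4+40, 5+7) = Gamma(44, 12) (shape, rate).
Equal-tailed 60% interval: Gamma(44, 12) quantiles at 0.2 and 0.8.
Posterior mean ≈ 3.667, SD ≈ 0.553; a Normal approximation gives roughly [3.201, 4.132].
Exact: lower = 3.195; upper = 4.122.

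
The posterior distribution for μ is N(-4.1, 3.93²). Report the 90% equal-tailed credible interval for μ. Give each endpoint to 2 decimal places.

[-10.56, 2.36]

The posterior is symmetric, so the 90% equal-tailed interval is μ = -4.1 ± z·3.93 with z = 1.645.
Half-width: 1.645 × 3.93 = 6.46.
-4.1 − 6.46 = -10.56; -4.1 + 6.46 = 2.36.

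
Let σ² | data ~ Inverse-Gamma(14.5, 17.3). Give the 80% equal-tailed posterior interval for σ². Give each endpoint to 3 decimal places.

[0.885, 1.750]

Inverse-Gamma(14.5, 17.3) quantiles: F⁻¹(0.1) and F⁻¹(0.9).
Equivalently, 1/σ² ~ Gamma(14.5, rate = 17.3); invert its 0.9 and 0.1 quantiles.
Posterior mean ≈ 1.281, SD ≈ 0.362; a Normal approximation gives roughly [0.817, 1.746].
Exact: lower = 0.885; upper = 1.750.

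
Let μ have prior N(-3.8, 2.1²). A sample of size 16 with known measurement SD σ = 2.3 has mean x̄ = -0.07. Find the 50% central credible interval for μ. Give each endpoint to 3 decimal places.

[-0.704, 0.044]

Posterior precision = 1/2.1² + 16/2.3² = 0.2268 + 3.0246 = 3.2513, so posterior SD = 0.5546.
Posterior mean = (-3.8/2.1² + 16·-0.07/2.3²) / 3.2513 = -0.3301.
Interval: -0.3301 ± 0.674 × 0.5546 → [-0.704, 0.044].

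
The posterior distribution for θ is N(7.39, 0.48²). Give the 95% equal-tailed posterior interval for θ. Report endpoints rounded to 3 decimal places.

The posterior is symmetric, so the 95% equal-tailed interval is θ = 7.39 ± z·0.48 with z = 1.960.
Half-width: 1.960 × 0.48 = 0.941.
7.39 − 0.941 = 6.449; 7.39 + 0.941 = 8.331.

[6.449, 8.331]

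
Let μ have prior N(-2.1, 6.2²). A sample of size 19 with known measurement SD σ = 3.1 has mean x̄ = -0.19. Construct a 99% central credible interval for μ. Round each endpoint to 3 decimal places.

Posterior precision = 1/6.2² + 19/3.1² = 0.0260 + 1.9771 = 2.0031, so posterior SD = 0.7066.
Posterior mean = (-2.1/6.2² + 19·-0.19/3.1²) / 2.0031 = -0.2148.
Interval: -0.2148 ± 2.576 × 0.7066 → [-2.035, 1.605].

[-2.035, 1.605]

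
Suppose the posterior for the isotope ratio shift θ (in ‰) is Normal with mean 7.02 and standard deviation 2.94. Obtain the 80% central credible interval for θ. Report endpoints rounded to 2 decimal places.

The posterior is symmetric, so the 80% equal-tailed interval is θ = 7.02 ± z·2.94 with z = 1.282.
Half-width: 1.282 × 2.94 = 3.77.
7.02 − 3.77 = 3.25; 7.02 + 3.77 = 10.79.

[3.25, 10.79]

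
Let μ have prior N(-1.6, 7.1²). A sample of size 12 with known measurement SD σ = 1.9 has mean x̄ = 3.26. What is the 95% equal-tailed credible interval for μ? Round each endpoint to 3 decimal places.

Posterior precision = 1/7.1² + 12/1.9² = 0.0198 + 3.3241 = 3.3439, so posterior SD = 0.5469.
Posterior mean = (-1.6/7.1² + 12·3.26/1.9²) / 3.3439 = 3.2312.
Interval: 3.2312 ± 1.960 × 0.5469 → [2.159, 4.303].

[2.159, 4.303]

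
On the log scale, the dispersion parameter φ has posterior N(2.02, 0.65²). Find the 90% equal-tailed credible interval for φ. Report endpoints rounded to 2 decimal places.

On the log scale the 90% interval is 2.02 ± 1.645 × 0.65 = [0.9508, 3.0892].
Exponentiate: [e^0.9508, e^3.0892] = [2.59, 21.96].

[2.59, 21.96]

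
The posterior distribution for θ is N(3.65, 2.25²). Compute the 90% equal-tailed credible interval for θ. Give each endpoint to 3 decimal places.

[-0.051, 7.351]

The posterior is symmetric, so the 90% equal-tailed interval is θ = 3.65 ± z·2.25 with z = 1.645.
Half-width: 1.645 × 2.25 = 3.701.
3.65 − 3.701 = -0.051; 3.65 + 3.701 = 7.351.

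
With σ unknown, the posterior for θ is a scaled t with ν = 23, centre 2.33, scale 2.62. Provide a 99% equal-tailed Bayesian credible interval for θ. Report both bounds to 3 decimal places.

[-5.025, 9.685]

The t_23 distribution is symmetric; the 99% interval is 2.33 ± t·2.62 with t_{0.995,23} = 2.807.
Half-width: 2.807 × 2.62 = 7.355.
2.33 − 7.355 = -5.025; 2.33 + 7.355 = 9.685.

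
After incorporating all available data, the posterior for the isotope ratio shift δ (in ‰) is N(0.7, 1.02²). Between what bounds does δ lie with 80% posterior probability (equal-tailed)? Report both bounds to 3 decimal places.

[-0.607, 2.007]

The posterior is symmetric, so the 80% equal-tailed interval is δ = 0.7 ± z·1.02 with z = 1.282.
Half-width: 1.282 × 1.02 = 1.307.
0.7 − 1.307 = -0.607; 0.7 + 1.307 = 2.007.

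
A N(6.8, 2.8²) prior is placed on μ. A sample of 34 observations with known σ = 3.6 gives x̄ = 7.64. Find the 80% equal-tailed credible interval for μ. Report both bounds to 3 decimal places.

[6.828, 8.374]

Posterior precision = 1/2.8² + 34/3.6² = 0.1276 + 2.6235 = 2.7510, so posterior SD = 0.6029.
Posterior mean = (6.8/2.8² + 34·7.64/3.6²) / 2.7510 = 7.6011.
Interval: 7.6011 ± 1.282 × 0.6029 → [6.828, 8.374].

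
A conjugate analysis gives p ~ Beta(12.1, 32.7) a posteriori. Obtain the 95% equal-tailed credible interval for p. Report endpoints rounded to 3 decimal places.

[0.152, 0.407]

Posterior: Beta(12.1, 32.7).
Equal-tailed 95% interval: the 0.025 and 0.975 quantiles of Beta(12.1, 32.7).
Posterior mean ≈ 0.270, SD ≈ 0.066; a Normal approximation gives roughly [0.142, 0.399].
Exact: F⁻¹(0.025) = 0.152; F⁻¹(0.975) = 0.407.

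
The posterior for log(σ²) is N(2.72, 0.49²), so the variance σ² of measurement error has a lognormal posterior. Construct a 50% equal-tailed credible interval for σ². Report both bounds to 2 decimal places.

On the log scale the 50% interval is 2.72 ± 0.674 × 0.49 = [2.3895, 3.0505].
Exponentiate: [e^2.3895, e^3.0505] = [10.91, 21.13].

[10.91, 21.13]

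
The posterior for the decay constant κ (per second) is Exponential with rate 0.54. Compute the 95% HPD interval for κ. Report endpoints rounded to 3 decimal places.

[0.000, 5.548]

The exponential density is strictly decreasing on [0, ∞), so the HPD interval is anchored at 0: [0, q] with P(κ ≤ q) = 0.95.
q = −ln(1 − 0.95) / 0.54 = 2.9957 / 0.54 = 5.548.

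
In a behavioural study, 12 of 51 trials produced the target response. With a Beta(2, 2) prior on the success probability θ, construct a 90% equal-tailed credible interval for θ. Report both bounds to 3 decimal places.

[0.164, 0.355]

Posterior: Beta(2+12, 2+39) = Beta(14, 41).
Equal-tailed 90% interval: the 0.05 and 0.95 quantiles of Beta(14, 41).
Posterior mean ≈ 0.255, SD ≈ 0.058; a Normal approximation gives roughly [0.159, 0.350].
Exact: F⁻¹(0.05) = 0.164; F⁻¹(0.95) = 0.355.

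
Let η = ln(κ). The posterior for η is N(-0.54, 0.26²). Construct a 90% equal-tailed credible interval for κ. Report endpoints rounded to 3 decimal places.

On the log scale the 90% interval is -0.54 ± 1.645 × 0.26 = [-0.9677, -0.1123].
Exponentiate: [e^-0.9677, e^-0.1123] = [0.380, 0.894].

[0.380, 0.894]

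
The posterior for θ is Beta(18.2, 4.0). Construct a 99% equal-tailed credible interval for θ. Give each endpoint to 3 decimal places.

Posterior: Beta(18.2, 4.0).
Equal-tailed 99% interval: the 0.005 and 0.995 quantiles of Beta(18.2, 4.0).
Posterior mean ≈ 0.820, SD ≈ 0.080; a Normal approximation gives roughly [0.614, 1.025].
Exact: F⁻¹(0.005) = 0.571; F⁻¹(0.995) = 0.966.

[0.571, 0.966]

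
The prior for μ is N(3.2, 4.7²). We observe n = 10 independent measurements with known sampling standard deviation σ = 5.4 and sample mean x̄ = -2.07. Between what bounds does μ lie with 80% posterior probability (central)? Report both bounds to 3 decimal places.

[-3.512, 0.601]

Posterior precision = 1/4.7² + 10/5.4² = 0.0453 + 0.3429 = 0.3882, so posterior SD = 1.6050.
Posterior mean = (3.2/4.7² + 10·-2.07/5.4²) / 0.3882 = -1.4555.
Interval: -1.4555 ± 1.282 × 1.6050 → [-3.512, 0.601].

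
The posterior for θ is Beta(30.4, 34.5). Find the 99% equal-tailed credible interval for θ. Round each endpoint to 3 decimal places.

[0.314, 0.626]

Posterior: Beta(30.4, 34.5).
Equal-tailed 99% interval: the 0.005 and 0.995 quantiles of Beta(30.4, 34.5).
Posterior mean ≈ 0.468, SD ≈ 0.061; a Normal approximation gives roughly [0.310, 0.627].
Exact: F⁻¹(0.005) = 0.314; F⁻¹(0.995) = 0.626.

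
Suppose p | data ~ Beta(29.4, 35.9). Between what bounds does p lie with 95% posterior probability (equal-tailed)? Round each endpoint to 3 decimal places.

Posterior: Beta(29.4, 35.9).
Equal-tailed 95% interval: the 0.025 and 0.975 quantiles of Beta(29.4, 35.9).
Posterior mean ≈ 0.450, SD ≈ 0.061; a Normal approximation gives roughly [0.330, 0.570].
Exact: F⁻¹(0.025) = 0.332; F⁻¹(0.975) = 0.571.

[0.332, 0.571]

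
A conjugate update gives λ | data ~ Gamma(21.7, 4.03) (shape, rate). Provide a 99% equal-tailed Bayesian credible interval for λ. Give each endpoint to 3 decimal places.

[2.872, 8.825]

Posterior: Gamma(shape 21.7, rate 4.03).
Equal-tailed 99% interval: Gamma(21.7, 4.03) quantiles at 0.005 and 0.995.
Posterior mean ≈ 5.385, SD ≈ 1.156; a Normal approximation gives roughly [2.407, 8.362].
Exact: lower = 2.872; upper = 8.825.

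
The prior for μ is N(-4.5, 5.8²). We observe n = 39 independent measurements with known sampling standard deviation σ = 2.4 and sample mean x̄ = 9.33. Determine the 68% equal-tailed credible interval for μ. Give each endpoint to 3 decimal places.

Posterior precision = 1/5.8² + 39/2.4² = 0.0297 + 6.7708 = 6.8006, so posterior SD = 0.3835.
Posterior mean = (-4.5/5.8² + 39·9.33/2.4²) / 6.8006 = 9.2695.
Interval: 9.2695 ± 0.994 × 0.3835 → [8.888, 9.651].

[8.888, 9.651]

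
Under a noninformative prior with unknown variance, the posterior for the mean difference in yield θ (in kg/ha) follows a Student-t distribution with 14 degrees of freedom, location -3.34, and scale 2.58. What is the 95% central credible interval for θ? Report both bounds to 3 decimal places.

The t_14 distribution is symmetric; the 95% interval is -3.34 ± t·2.58 with t_{0.975,14} = 2.145.
Half-width: 2.145 × 2.58 = 5.534.
-3.34 − 5.534 = -8.874; -3.34 + 5.534 = 2.194.

[-8.874, 2.194]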